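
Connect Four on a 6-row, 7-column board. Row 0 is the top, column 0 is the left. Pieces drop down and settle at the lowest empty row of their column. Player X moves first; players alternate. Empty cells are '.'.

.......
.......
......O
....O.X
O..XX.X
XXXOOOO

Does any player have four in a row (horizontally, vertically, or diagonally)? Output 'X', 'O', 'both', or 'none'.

O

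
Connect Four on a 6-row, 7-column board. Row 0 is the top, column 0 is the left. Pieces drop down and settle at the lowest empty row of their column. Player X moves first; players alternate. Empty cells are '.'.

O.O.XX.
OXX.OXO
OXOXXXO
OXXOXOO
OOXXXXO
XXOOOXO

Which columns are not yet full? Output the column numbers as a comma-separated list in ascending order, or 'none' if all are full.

Answer: 1,3,6

Derivation:
col 0: top cell = 'O' → FULL
col 1: top cell = '.' → open
col 2: top cell = 'O' → FULL
col 3: top cell = '.' → open
col 4: top cell = 'X' → FULL
col 5: top cell = 'X' → FULL
col 6: top cell = '.' → open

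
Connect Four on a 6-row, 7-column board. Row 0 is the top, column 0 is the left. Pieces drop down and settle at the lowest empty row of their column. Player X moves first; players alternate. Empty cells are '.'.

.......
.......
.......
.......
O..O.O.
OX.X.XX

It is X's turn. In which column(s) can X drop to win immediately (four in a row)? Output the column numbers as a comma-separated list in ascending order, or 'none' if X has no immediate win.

Answer: 4

Derivation:
col 0: drop X → no win
col 1: drop X → no win
col 2: drop X → no win
col 3: drop X → no win
col 4: drop X → WIN!
col 5: drop X → no win
col 6: drop X → no win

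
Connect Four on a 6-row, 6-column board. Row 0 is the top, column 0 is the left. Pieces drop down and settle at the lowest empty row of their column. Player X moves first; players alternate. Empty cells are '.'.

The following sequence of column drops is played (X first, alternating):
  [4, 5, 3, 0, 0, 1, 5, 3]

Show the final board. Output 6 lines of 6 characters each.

Move 1: X drops in col 4, lands at row 5
Move 2: O drops in col 5, lands at row 5
Move 3: X drops in col 3, lands at row 5
Move 4: O drops in col 0, lands at row 5
Move 5: X drops in col 0, lands at row 4
Move 6: O drops in col 1, lands at row 5
Move 7: X drops in col 5, lands at row 4
Move 8: O drops in col 3, lands at row 4

Answer: ......
......
......
......
X..O.X
OO.XXO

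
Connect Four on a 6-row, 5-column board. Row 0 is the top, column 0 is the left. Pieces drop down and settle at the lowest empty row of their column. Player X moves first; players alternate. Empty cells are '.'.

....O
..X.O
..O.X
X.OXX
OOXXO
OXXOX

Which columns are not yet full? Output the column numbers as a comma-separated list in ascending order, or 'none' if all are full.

Answer: 0,1,2,3

Derivation:
col 0: top cell = '.' → open
col 1: top cell = '.' → open
col 2: top cell = '.' → open
col 3: top cell = '.' → open
col 4: top cell = 'O' → FULL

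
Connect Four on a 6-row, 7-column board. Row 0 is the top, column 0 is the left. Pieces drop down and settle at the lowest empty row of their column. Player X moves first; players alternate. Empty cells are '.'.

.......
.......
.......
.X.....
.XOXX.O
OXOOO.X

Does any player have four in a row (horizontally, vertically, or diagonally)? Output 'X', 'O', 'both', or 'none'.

none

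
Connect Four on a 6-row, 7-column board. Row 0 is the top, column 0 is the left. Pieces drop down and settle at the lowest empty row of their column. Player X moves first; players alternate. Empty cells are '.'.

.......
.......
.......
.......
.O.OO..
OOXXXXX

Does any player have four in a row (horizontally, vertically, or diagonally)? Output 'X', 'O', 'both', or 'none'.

X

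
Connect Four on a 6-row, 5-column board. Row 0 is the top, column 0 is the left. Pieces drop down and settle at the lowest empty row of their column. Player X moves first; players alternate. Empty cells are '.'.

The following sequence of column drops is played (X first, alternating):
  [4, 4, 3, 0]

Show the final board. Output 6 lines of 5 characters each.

Move 1: X drops in col 4, lands at row 5
Move 2: O drops in col 4, lands at row 4
Move 3: X drops in col 3, lands at row 5
Move 4: O drops in col 0, lands at row 5

Answer: .....
.....
.....
.....
....O
O..XX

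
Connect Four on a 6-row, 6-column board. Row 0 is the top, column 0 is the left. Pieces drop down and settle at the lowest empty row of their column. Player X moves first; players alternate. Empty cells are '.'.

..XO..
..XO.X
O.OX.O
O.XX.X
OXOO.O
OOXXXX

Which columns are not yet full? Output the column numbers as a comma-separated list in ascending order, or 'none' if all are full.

Answer: 0,1,4,5

Derivation:
col 0: top cell = '.' → open
col 1: top cell = '.' → open
col 2: top cell = 'X' → FULL
col 3: top cell = 'O' → FULL
col 4: top cell = '.' → open
col 5: top cell = '.' → open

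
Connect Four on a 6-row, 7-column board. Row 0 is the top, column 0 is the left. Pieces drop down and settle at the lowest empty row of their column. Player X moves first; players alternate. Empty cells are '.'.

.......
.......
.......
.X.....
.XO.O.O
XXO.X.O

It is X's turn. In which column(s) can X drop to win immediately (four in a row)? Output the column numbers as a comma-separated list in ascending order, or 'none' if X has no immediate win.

Answer: 1

Derivation:
col 0: drop X → no win
col 1: drop X → WIN!
col 2: drop X → no win
col 3: drop X → no win
col 4: drop X → no win
col 5: drop X → no win
col 6: drop X → no win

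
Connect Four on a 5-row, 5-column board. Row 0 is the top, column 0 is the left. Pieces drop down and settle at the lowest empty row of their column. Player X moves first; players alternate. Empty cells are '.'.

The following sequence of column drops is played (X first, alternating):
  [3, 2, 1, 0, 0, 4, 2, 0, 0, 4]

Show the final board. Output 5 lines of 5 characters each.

Move 1: X drops in col 3, lands at row 4
Move 2: O drops in col 2, lands at row 4
Move 3: X drops in col 1, lands at row 4
Move 4: O drops in col 0, lands at row 4
Move 5: X drops in col 0, lands at row 3
Move 6: O drops in col 4, lands at row 4
Move 7: X drops in col 2, lands at row 3
Move 8: O drops in col 0, lands at row 2
Move 9: X drops in col 0, lands at row 1
Move 10: O drops in col 4, lands at row 3

Answer: .....
X....
O....
X.X.O
OXOXO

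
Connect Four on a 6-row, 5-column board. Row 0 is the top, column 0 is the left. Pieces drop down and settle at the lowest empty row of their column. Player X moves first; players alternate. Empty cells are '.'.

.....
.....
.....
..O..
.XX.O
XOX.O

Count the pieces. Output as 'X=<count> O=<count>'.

X=4 O=4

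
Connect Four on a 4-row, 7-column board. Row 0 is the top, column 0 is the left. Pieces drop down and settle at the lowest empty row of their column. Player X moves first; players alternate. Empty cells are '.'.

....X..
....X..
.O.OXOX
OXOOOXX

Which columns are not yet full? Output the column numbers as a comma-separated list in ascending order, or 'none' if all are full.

col 0: top cell = '.' → open
col 1: top cell = '.' → open
col 2: top cell = '.' → open
col 3: top cell = '.' → open
col 4: top cell = 'X' → FULL
col 5: top cell = '.' → open
col 6: top cell = '.' → open

Answer: 0,1,2,3,5,6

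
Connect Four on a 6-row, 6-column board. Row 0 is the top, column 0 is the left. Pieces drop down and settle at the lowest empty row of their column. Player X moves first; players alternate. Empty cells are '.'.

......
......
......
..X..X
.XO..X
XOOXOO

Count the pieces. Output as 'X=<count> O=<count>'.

X=6 O=5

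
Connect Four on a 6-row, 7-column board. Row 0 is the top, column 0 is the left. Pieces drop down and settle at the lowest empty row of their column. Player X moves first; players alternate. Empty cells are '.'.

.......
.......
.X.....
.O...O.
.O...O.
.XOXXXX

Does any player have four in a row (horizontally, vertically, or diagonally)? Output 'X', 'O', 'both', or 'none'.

X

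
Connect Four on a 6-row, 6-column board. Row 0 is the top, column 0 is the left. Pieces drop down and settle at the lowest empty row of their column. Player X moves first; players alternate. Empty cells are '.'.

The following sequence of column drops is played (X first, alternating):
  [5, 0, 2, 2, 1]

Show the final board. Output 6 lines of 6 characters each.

Move 1: X drops in col 5, lands at row 5
Move 2: O drops in col 0, lands at row 5
Move 3: X drops in col 2, lands at row 5
Move 4: O drops in col 2, lands at row 4
Move 5: X drops in col 1, lands at row 5

Answer: ......
......
......
......
..O...
OXX..X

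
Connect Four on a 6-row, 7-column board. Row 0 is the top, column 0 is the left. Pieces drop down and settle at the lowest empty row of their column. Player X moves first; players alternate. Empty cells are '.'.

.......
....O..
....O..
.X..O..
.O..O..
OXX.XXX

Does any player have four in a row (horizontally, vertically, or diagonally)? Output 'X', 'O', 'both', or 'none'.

O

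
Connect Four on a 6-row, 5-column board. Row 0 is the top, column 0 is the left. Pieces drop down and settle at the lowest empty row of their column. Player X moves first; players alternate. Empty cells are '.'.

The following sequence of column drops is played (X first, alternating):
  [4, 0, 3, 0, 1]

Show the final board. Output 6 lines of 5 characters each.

Answer: .....
.....
.....
.....
O....
OX.XX

Derivation:
Move 1: X drops in col 4, lands at row 5
Move 2: O drops in col 0, lands at row 5
Move 3: X drops in col 3, lands at row 5
Move 4: O drops in col 0, lands at row 4
Move 5: X drops in col 1, lands at row 5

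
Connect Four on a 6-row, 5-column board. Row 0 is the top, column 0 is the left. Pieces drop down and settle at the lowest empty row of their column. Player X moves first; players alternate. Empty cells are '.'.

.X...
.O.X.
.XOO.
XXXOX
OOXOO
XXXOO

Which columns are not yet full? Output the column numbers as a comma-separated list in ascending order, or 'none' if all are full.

col 0: top cell = '.' → open
col 1: top cell = 'X' → FULL
col 2: top cell = '.' → open
col 3: top cell = '.' → open
col 4: top cell = '.' → open

Answer: 0,2,3,4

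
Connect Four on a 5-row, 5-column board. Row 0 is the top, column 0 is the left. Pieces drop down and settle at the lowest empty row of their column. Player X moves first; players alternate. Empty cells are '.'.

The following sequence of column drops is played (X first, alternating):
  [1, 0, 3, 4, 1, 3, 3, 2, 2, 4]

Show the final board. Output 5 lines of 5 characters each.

Answer: .....
.....
...X.
.XXOO
OXOXO

Derivation:
Move 1: X drops in col 1, lands at row 4
Move 2: O drops in col 0, lands at row 4
Move 3: X drops in col 3, lands at row 4
Move 4: O drops in col 4, lands at row 4
Move 5: X drops in col 1, lands at row 3
Move 6: O drops in col 3, lands at row 3
Move 7: X drops in col 3, lands at row 2
Move 8: O drops in col 2, lands at row 4
Move 9: X drops in col 2, lands at row 3
Move 10: O drops in col 4, lands at row 3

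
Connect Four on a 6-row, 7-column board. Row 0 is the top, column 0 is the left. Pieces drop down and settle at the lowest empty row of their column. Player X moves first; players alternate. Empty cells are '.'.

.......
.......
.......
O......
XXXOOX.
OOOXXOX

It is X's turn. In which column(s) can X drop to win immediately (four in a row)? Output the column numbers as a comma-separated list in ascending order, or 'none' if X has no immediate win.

col 0: drop X → no win
col 1: drop X → no win
col 2: drop X → no win
col 3: drop X → no win
col 4: drop X → no win
col 5: drop X → no win
col 6: drop X → no win

Answer: none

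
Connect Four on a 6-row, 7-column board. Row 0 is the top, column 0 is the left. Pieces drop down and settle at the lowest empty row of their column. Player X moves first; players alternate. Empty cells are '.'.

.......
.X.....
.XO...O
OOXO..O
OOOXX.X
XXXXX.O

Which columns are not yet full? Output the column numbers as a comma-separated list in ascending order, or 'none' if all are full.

Answer: 0,1,2,3,4,5,6

Derivation:
col 0: top cell = '.' → open
col 1: top cell = '.' → open
col 2: top cell = '.' → open
col 3: top cell = '.' → open
col 4: top cell = '.' → open
col 5: top cell = '.' → open
col 6: top cell = '.' → open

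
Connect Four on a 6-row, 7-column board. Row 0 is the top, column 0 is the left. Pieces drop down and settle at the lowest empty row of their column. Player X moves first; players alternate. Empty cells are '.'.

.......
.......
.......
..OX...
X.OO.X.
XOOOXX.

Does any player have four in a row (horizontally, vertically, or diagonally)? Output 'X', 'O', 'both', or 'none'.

none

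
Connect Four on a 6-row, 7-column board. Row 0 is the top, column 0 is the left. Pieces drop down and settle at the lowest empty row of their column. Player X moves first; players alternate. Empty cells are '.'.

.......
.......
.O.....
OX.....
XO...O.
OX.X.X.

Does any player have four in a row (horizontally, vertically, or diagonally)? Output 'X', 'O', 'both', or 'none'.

none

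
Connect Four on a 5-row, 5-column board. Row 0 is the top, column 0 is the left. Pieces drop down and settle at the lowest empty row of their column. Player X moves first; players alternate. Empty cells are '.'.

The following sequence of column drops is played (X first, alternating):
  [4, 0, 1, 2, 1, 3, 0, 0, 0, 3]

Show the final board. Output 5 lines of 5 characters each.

Answer: .....
X....
O....
XX.O.
OXOOX

Derivation:
Move 1: X drops in col 4, lands at row 4
Move 2: O drops in col 0, lands at row 4
Move 3: X drops in col 1, lands at row 4
Move 4: O drops in col 2, lands at row 4
Move 5: X drops in col 1, lands at row 3
Move 6: O drops in col 3, lands at row 4
Move 7: X drops in col 0, lands at row 3
Move 8: O drops in col 0, lands at row 2
Move 9: X drops in col 0, lands at row 1
Move 10: O drops in col 3, lands at row 3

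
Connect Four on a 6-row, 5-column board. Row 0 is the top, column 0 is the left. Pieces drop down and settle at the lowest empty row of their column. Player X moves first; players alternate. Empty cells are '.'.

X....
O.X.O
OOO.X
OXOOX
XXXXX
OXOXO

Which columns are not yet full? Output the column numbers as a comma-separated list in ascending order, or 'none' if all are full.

Answer: 1,2,3,4

Derivation:
col 0: top cell = 'X' → FULL
col 1: top cell = '.' → open
col 2: top cell = '.' → open
col 3: top cell = '.' → open
col 4: top cell = '.' → open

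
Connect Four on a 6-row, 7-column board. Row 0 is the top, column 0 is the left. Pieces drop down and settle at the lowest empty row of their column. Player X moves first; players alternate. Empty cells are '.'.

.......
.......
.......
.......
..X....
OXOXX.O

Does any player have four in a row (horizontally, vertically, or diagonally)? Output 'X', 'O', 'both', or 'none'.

none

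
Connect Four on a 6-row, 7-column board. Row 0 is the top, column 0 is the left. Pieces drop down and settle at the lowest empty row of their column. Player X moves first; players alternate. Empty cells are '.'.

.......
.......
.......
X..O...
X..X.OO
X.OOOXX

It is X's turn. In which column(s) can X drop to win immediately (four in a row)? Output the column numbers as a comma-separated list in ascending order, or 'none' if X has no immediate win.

Answer: 0

Derivation:
col 0: drop X → WIN!
col 1: drop X → no win
col 2: drop X → no win
col 3: drop X → no win
col 4: drop X → no win
col 5: drop X → no win
col 6: drop X → no win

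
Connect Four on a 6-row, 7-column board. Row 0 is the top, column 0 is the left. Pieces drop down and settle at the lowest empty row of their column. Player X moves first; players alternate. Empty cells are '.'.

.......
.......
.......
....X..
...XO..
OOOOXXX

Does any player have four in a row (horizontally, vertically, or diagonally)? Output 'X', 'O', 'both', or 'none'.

O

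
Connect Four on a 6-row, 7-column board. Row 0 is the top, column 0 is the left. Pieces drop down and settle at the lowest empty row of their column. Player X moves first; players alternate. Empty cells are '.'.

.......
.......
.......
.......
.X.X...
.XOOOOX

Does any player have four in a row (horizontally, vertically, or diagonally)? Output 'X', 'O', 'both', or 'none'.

O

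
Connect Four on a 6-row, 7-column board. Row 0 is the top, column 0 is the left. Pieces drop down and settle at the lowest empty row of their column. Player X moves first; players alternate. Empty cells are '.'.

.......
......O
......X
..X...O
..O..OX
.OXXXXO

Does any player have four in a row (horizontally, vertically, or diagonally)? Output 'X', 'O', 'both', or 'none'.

X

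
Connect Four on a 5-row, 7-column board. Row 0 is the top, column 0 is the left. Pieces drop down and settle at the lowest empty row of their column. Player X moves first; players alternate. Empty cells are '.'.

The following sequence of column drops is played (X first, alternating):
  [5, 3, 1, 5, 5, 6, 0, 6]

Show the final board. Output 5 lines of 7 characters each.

Answer: .......
.......
.....X.
.....OO
XX.O.XO

Derivation:
Move 1: X drops in col 5, lands at row 4
Move 2: O drops in col 3, lands at row 4
Move 3: X drops in col 1, lands at row 4
Move 4: O drops in col 5, lands at row 3
Move 5: X drops in col 5, lands at row 2
Move 6: O drops in col 6, lands at row 4
Move 7: X drops in col 0, lands at row 4
Move 8: O drops in col 6, lands at row 3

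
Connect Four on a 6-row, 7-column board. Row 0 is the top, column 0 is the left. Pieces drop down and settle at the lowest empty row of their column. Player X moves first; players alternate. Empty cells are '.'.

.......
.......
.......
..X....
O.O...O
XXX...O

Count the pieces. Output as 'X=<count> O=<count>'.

X=4 O=4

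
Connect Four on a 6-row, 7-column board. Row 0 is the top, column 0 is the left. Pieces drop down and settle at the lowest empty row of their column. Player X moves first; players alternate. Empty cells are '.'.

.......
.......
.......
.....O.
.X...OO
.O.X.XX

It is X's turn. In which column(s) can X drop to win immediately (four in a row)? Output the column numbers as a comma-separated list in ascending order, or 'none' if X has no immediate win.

col 0: drop X → no win
col 1: drop X → no win
col 2: drop X → no win
col 3: drop X → no win
col 4: drop X → WIN!
col 5: drop X → no win
col 6: drop X → no win

Answer: 4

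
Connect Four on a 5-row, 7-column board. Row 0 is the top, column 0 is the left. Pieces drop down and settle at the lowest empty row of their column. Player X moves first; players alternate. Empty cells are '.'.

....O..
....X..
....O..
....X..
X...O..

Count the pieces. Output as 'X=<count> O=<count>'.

X=3 O=3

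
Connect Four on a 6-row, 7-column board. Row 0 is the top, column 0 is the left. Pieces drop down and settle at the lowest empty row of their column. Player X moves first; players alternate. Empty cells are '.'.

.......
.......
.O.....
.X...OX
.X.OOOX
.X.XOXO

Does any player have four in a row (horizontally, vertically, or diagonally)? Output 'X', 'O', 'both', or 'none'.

none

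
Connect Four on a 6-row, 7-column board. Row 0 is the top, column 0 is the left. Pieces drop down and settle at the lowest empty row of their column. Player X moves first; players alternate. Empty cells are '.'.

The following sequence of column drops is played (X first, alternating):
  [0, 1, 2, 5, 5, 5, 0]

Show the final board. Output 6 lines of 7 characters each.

Move 1: X drops in col 0, lands at row 5
Move 2: O drops in col 1, lands at row 5
Move 3: X drops in col 2, lands at row 5
Move 4: O drops in col 5, lands at row 5
Move 5: X drops in col 5, lands at row 4
Move 6: O drops in col 5, lands at row 3
Move 7: X drops in col 0, lands at row 4

Answer: .......
.......
.......
.....O.
X....X.
XOX..O.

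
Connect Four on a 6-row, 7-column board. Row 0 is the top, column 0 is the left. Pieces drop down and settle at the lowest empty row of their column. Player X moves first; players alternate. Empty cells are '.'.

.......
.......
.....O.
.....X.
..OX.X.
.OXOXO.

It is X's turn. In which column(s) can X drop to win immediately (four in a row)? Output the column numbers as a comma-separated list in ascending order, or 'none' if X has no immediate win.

col 0: drop X → no win
col 1: drop X → no win
col 2: drop X → no win
col 3: drop X → no win
col 4: drop X → no win
col 5: drop X → no win
col 6: drop X → no win

Answer: none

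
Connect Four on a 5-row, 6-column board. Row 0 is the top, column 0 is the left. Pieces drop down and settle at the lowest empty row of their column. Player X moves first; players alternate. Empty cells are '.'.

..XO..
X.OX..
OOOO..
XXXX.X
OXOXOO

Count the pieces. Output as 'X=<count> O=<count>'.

X=10 O=10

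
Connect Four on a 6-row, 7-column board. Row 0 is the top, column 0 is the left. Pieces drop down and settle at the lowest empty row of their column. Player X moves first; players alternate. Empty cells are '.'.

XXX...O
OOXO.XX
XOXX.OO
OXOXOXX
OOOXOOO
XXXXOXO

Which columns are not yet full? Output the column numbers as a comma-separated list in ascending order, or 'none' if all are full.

Answer: 3,4,5

Derivation:
col 0: top cell = 'X' → FULL
col 1: top cell = 'X' → FULL
col 2: top cell = 'X' → FULL
col 3: top cell = '.' → open
col 4: top cell = '.' → open
col 5: top cell = '.' → open
col 6: top cell = 'O' → FULL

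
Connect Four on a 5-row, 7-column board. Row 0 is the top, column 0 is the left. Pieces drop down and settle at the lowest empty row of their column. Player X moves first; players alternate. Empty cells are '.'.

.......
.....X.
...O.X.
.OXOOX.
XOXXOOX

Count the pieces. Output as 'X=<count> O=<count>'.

X=8 O=7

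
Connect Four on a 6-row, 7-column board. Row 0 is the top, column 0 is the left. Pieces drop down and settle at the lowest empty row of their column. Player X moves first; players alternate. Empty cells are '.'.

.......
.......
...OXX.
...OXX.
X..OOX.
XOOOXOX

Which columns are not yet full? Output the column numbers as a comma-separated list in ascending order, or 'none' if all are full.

col 0: top cell = '.' → open
col 1: top cell = '.' → open
col 2: top cell = '.' → open
col 3: top cell = '.' → open
col 4: top cell = '.' → open
col 5: top cell = '.' → open
col 6: top cell = '.' → open

Answer: 0,1,2,3,4,5,6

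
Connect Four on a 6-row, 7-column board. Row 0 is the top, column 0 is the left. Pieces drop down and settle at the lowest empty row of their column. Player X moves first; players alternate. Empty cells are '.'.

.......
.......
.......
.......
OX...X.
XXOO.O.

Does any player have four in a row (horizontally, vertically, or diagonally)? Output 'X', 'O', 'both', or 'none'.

none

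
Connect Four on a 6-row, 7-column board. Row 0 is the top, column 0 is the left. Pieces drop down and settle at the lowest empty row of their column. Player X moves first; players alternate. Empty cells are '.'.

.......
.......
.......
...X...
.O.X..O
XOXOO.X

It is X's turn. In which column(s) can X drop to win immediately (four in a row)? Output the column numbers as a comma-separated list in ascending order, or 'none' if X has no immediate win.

Answer: none

Derivation:
col 0: drop X → no win
col 1: drop X → no win
col 2: drop X → no win
col 3: drop X → no win
col 4: drop X → no win
col 5: drop X → no win
col 6: drop X → no win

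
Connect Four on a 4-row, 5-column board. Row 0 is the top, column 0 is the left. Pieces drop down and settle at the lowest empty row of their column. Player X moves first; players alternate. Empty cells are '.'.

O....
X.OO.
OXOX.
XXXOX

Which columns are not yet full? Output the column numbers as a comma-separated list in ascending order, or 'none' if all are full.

col 0: top cell = 'O' → FULL
col 1: top cell = '.' → open
col 2: top cell = '.' → open
col 3: top cell = '.' → open
col 4: top cell = '.' → open

Answer: 1,2,3,4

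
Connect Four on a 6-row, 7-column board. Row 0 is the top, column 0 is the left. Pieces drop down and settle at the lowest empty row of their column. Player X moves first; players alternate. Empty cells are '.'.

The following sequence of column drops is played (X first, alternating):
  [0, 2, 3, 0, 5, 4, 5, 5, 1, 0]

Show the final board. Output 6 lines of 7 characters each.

Answer: .......
.......
.......
O....O.
O....X.
XXOXOX.

Derivation:
Move 1: X drops in col 0, lands at row 5
Move 2: O drops in col 2, lands at row 5
Move 3: X drops in col 3, lands at row 5
Move 4: O drops in col 0, lands at row 4
Move 5: X drops in col 5, lands at row 5
Move 6: O drops in col 4, lands at row 5
Move 7: X drops in col 5, lands at row 4
Move 8: O drops in col 5, lands at row 3
Move 9: X drops in col 1, lands at row 5
Move 10: O drops in col 0, lands at row 3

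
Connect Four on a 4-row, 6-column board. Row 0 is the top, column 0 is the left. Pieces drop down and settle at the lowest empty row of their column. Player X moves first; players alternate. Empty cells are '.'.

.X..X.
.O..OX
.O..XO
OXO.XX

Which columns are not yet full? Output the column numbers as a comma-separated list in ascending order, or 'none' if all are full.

Answer: 0,2,3,5

Derivation:
col 0: top cell = '.' → open
col 1: top cell = 'X' → FULL
col 2: top cell = '.' → open
col 3: top cell = '.' → open
col 4: top cell = 'X' → FULL
col 5: top cell = '.' → open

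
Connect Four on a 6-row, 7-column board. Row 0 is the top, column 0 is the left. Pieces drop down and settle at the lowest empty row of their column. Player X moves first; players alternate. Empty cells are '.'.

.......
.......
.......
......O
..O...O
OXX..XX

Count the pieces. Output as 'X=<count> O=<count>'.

X=4 O=4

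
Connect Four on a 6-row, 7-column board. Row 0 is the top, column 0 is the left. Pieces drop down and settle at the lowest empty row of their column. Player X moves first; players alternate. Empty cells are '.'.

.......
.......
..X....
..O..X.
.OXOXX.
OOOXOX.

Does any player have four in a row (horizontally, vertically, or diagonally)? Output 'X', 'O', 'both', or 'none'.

none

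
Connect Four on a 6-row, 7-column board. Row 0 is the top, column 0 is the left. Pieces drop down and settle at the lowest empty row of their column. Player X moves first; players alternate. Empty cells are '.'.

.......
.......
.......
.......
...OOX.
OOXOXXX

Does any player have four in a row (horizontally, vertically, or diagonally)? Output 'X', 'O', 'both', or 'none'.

none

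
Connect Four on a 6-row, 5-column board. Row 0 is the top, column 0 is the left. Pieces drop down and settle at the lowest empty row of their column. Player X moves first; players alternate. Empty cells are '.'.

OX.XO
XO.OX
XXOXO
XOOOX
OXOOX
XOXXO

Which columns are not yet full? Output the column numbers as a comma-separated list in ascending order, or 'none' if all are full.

Answer: 2

Derivation:
col 0: top cell = 'O' → FULL
col 1: top cell = 'X' → FULL
col 2: top cell = '.' → open
col 3: top cell = 'X' → FULL
col 4: top cell = 'O' → FULL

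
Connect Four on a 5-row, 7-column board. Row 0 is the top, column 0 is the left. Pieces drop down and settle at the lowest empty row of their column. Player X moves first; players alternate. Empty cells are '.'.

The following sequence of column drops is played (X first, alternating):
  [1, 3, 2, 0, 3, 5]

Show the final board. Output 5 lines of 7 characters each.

Answer: .......
.......
.......
...X...
OXXO.O.

Derivation:
Move 1: X drops in col 1, lands at row 4
Move 2: O drops in col 3, lands at row 4
Move 3: X drops in col 2, lands at row 4
Move 4: O drops in col 0, lands at row 4
Move 5: X drops in col 3, lands at row 3
Move 6: O drops in col 5, lands at row 4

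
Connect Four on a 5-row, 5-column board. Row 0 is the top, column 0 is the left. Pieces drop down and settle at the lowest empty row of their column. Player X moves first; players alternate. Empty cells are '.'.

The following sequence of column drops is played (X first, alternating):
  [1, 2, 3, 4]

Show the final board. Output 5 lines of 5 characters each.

Answer: .....
.....
.....
.....
.XOXO

Derivation:
Move 1: X drops in col 1, lands at row 4
Move 2: O drops in col 2, lands at row 4
Move 3: X drops in col 3, lands at row 4
Move 4: O drops in col 4, lands at row 4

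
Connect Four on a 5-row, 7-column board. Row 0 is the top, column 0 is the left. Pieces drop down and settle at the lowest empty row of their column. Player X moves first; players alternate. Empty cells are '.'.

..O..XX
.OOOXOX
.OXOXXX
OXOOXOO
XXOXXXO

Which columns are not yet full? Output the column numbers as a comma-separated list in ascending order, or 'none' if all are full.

Answer: 0,1,3,4

Derivation:
col 0: top cell = '.' → open
col 1: top cell = '.' → open
col 2: top cell = 'O' → FULL
col 3: top cell = '.' → open
col 4: top cell = '.' → open
col 5: top cell = 'X' → FULL
col 6: top cell = 'X' → FULL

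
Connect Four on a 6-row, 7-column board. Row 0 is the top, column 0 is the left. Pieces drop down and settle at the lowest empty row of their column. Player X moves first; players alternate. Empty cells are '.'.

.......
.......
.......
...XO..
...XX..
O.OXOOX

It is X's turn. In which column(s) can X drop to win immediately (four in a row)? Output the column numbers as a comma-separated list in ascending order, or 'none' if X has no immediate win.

Answer: 3

Derivation:
col 0: drop X → no win
col 1: drop X → no win
col 2: drop X → no win
col 3: drop X → WIN!
col 4: drop X → no win
col 5: drop X → no win
col 6: drop X → no win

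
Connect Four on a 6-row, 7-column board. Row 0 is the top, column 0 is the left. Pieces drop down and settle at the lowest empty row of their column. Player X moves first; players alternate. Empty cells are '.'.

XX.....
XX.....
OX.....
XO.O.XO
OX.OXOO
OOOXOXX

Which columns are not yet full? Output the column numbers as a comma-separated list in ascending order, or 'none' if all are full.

Answer: 2,3,4,5,6

Derivation:
col 0: top cell = 'X' → FULL
col 1: top cell = 'X' → FULL
col 2: top cell = '.' → open
col 3: top cell = '.' → open
col 4: top cell = '.' → open
col 5: top cell = '.' → open
col 6: top cell = '.' → open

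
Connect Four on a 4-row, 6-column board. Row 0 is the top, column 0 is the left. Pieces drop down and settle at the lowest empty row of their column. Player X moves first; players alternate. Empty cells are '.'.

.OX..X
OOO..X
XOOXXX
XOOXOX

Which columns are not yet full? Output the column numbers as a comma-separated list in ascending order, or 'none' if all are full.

col 0: top cell = '.' → open
col 1: top cell = 'O' → FULL
col 2: top cell = 'X' → FULL
col 3: top cell = '.' → open
col 4: top cell = '.' → open
col 5: top cell = 'X' → FULL

Answer: 0,3,4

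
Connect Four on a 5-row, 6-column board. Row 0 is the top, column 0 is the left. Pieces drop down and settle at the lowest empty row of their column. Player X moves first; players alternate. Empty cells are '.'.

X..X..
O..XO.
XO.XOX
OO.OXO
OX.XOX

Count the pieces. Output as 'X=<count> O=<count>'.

X=10 O=10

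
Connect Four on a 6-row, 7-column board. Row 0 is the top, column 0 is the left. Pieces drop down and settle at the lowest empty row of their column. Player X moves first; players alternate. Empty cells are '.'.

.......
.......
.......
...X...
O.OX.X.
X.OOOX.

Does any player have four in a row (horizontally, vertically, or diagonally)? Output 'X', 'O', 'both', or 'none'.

none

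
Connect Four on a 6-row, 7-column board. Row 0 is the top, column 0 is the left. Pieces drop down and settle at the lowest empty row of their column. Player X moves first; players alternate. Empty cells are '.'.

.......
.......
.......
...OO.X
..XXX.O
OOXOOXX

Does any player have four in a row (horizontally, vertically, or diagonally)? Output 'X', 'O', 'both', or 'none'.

none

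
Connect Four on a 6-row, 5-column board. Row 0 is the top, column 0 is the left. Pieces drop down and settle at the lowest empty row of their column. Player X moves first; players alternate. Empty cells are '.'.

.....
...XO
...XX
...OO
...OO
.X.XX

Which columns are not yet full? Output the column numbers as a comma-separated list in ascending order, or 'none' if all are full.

col 0: top cell = '.' → open
col 1: top cell = '.' → open
col 2: top cell = '.' → open
col 3: top cell = '.' → open
col 4: top cell = '.' → open

Answer: 0,1,2,3,4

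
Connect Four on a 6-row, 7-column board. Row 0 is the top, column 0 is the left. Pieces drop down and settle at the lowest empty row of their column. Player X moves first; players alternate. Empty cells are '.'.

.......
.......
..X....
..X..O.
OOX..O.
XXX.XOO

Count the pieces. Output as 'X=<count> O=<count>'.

X=7 O=6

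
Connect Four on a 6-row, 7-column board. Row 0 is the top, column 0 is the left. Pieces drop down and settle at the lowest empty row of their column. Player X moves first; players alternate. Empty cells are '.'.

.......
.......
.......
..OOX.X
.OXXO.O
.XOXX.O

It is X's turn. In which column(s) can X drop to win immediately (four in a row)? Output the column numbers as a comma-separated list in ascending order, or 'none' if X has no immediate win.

Answer: none

Derivation:
col 0: drop X → no win
col 1: drop X → no win
col 2: drop X → no win
col 3: drop X → no win
col 4: drop X → no win
col 5: drop X → no win
col 6: drop X → no win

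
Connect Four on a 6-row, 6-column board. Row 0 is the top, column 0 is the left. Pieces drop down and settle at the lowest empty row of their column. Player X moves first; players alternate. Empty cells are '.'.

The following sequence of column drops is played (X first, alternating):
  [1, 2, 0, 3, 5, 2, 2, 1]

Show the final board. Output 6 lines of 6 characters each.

Move 1: X drops in col 1, lands at row 5
Move 2: O drops in col 2, lands at row 5
Move 3: X drops in col 0, lands at row 5
Move 4: O drops in col 3, lands at row 5
Move 5: X drops in col 5, lands at row 5
Move 6: O drops in col 2, lands at row 4
Move 7: X drops in col 2, lands at row 3
Move 8: O drops in col 1, lands at row 4

Answer: ......
......
......
..X...
.OO...
XXOO.X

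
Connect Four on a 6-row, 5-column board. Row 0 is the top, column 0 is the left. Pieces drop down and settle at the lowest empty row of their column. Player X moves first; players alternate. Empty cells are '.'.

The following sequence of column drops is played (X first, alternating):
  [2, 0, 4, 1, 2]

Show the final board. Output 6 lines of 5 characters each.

Move 1: X drops in col 2, lands at row 5
Move 2: O drops in col 0, lands at row 5
Move 3: X drops in col 4, lands at row 5
Move 4: O drops in col 1, lands at row 5
Move 5: X drops in col 2, lands at row 4

Answer: .....
.....
.....
.....
..X..
OOX.X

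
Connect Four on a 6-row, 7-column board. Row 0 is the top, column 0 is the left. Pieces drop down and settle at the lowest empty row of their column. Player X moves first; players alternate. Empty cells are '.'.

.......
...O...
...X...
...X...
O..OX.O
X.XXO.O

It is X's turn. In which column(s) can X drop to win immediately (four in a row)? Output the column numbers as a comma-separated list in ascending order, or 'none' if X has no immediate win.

Answer: 1

Derivation:
col 0: drop X → no win
col 1: drop X → WIN!
col 2: drop X → no win
col 3: drop X → no win
col 4: drop X → no win
col 5: drop X → no win
col 6: drop X → no win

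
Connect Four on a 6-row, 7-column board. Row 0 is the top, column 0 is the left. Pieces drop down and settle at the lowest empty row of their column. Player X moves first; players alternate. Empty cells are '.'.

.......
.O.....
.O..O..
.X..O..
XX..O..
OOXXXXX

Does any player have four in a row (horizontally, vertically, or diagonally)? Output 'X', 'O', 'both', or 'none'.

X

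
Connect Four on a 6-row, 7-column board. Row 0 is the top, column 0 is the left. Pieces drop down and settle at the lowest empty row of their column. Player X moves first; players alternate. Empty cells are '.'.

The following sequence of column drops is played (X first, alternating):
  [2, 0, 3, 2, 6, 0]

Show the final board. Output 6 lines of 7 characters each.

Answer: .......
.......
.......
.......
O.O....
O.XX..X

Derivation:
Move 1: X drops in col 2, lands at row 5
Move 2: O drops in col 0, lands at row 5
Move 3: X drops in col 3, lands at row 5
Move 4: O drops in col 2, lands at row 4
Move 5: X drops in col 6, lands at row 5
Move 6: O drops in col 0, lands at row 4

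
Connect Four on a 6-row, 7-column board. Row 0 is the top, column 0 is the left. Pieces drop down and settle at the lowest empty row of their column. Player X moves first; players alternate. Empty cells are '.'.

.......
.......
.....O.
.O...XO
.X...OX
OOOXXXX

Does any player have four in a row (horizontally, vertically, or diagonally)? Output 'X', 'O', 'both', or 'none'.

X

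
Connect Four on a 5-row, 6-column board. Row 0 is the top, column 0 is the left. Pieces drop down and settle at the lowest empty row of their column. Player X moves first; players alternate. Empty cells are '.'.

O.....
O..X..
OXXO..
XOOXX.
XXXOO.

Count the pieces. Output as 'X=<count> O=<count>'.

X=9 O=8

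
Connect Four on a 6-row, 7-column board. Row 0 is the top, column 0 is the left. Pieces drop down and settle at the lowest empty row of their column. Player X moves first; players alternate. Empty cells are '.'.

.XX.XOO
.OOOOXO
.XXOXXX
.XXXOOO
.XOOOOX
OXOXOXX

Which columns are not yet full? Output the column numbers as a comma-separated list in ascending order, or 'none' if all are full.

col 0: top cell = '.' → open
col 1: top cell = 'X' → FULL
col 2: top cell = 'X' → FULL
col 3: top cell = '.' → open
col 4: top cell = 'X' → FULL
col 5: top cell = 'O' → FULL
col 6: top cell = 'O' → FULL

Answer: 0,3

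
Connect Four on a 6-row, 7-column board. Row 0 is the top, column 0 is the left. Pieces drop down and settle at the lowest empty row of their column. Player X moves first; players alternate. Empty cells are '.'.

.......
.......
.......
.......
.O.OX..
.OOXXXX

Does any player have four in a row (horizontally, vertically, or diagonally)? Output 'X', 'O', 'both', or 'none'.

X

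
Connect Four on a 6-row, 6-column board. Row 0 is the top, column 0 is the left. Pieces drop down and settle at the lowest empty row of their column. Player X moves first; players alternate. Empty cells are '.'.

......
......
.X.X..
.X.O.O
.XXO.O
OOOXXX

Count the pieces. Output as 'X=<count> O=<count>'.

X=8 O=7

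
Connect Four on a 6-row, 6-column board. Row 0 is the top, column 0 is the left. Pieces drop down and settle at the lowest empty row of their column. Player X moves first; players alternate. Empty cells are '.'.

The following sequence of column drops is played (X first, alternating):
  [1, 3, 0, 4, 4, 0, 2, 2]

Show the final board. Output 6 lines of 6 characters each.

Answer: ......
......
......
......
O.O.X.
XXXOO.

Derivation:
Move 1: X drops in col 1, lands at row 5
Move 2: O drops in col 3, lands at row 5
Move 3: X drops in col 0, lands at row 5
Move 4: O drops in col 4, lands at row 5
Move 5: X drops in col 4, lands at row 4
Move 6: O drops in col 0, lands at row 4
Move 7: X drops in col 2, lands at row 5
Move 8: O drops in col 2, lands at row 4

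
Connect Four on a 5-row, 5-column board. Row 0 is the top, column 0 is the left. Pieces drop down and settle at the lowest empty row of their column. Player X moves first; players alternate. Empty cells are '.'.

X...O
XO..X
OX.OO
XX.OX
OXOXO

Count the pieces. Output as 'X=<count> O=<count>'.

X=9 O=9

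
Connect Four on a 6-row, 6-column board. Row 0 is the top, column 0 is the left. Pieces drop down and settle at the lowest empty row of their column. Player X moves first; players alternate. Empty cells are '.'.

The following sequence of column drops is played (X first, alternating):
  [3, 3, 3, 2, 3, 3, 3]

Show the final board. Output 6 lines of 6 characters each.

Move 1: X drops in col 3, lands at row 5
Move 2: O drops in col 3, lands at row 4
Move 3: X drops in col 3, lands at row 3
Move 4: O drops in col 2, lands at row 5
Move 5: X drops in col 3, lands at row 2
Move 6: O drops in col 3, lands at row 1
Move 7: X drops in col 3, lands at row 0

Answer: ...X..
...O..
...X..
...X..
...O..
..OX..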